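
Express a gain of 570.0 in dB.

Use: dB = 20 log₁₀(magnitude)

dB = 20 log₁₀(570.0) = 55.1 dB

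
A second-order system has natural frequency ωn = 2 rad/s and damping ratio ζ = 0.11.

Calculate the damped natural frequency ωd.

ωd = ωn√(1 - ζ²) = 2√(1 - 0.11²) = 1.99 rad/s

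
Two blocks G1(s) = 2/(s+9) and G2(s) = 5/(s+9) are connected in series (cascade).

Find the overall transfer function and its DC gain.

Series: multiply transfer functions. G_eq = 2/(s+9) × 5/(s+9) = 10/((s+9)(s+9)). DC gain = 10/(9×9) = 0.1235.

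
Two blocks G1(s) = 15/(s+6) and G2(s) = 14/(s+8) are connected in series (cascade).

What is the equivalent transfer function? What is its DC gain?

Series: multiply transfer functions. G_eq = 15/(s+6) × 14/(s+8) = 210/((s+6)(s+8)). DC gain = 210/(6×8) = 4.375.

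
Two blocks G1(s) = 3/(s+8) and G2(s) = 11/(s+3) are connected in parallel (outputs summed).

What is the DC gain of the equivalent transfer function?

Parallel: G_eq = G1 + G2. DC gain = G1(0) + G2(0) = 3/8 + 11/3 = 0.375 + 3.6667 = 4.0417.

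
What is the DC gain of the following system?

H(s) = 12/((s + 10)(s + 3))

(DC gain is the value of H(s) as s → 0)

DC gain = H(0) = 12/(10 × 3) = 12/30 = 0.4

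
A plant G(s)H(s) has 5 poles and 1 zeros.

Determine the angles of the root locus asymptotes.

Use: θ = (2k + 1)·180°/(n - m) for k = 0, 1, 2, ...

n - m = 5 - 1 = 4. Angles: θk = (2k + 1)·180°/4 = 45°, 135°, 225°, 315°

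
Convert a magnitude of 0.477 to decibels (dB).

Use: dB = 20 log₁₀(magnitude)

dB = 20 log₁₀(0.477) = -6.4 dB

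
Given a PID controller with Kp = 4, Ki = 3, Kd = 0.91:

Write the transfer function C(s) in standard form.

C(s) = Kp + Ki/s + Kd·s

Substituting values: C(s) = 4 + 3/s + 0.91s = (0.91s² + 4s + 3)/s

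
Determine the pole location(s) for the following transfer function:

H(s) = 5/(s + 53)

Pole is where denominator = 0: s + 53 = 0, so s = -53.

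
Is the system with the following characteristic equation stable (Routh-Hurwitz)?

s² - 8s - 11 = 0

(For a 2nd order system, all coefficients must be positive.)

Coefficients: 1, -8, -11. b=-8, c=-11 not positive, so system is unstable.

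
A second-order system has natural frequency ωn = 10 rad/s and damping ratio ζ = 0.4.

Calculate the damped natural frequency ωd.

ωd = ωn√(1 - ζ²) = 10√(1 - 0.4²) = 9.17 rad/s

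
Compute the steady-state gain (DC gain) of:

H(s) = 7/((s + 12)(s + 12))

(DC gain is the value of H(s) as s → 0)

DC gain = H(0) = 7/(12 × 12) = 7/144 = 0.0486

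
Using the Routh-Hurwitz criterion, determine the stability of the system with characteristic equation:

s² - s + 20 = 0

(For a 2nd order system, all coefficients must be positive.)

Coefficients: 1, -1, 20. b=-1 not positive, so system is unstable.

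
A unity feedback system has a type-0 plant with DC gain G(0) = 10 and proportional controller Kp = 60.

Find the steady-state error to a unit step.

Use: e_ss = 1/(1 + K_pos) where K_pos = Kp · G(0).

K_pos = Kp · G(0) = 60 × 10 = 600. e_ss = 1/(1 + 600) = 0.0017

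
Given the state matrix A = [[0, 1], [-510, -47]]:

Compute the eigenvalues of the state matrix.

det(A - λI) = λ² - (-47)λ + 510 = (λ - (-17))(λ - (-30)). Eigenvalues: -17, -30.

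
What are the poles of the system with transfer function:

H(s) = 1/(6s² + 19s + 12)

Discriminant = 19² - 4×6×12 = 361 - 288 = 73 > 0, so two distinct real poles. Using quadratic formula: s = (-19 ± √73)/(2×6) = (-19 ± √73)/12, with √73 ≈ 8.5440. s₁ ≈ -0.8713, s₂ ≈ -2.2953. Poles: s₁ = -0.8713, s₂ = -2.2953.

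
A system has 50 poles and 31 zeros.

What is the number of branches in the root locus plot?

Root locus has n branches where n = number of poles = 50.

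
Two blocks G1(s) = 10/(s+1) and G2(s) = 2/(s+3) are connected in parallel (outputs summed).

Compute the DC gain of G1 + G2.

Parallel: G_eq = G1 + G2. DC gain = G1(0) + G2(0) = 10/1 + 2/3 = 10 + 0.6667 = 10.6667.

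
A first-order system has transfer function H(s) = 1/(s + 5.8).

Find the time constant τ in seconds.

For H(s) = 1/(s + 1/τ), the pole is at -1/τ = -5.8, so τ = 1/5.8 = 0.1724 s.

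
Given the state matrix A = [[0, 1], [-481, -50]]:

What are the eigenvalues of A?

det(A - λI) = λ² - (-50)λ + 481 = (λ - (-37))(λ - (-13)). Eigenvalues: -37, -13.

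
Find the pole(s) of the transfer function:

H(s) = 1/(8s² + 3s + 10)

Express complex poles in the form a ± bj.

Discriminant = 3² - 4×8×10 = 9 - 320 = -311 < 0, so the poles are a complex conjugate pair s = (-3 ± j√311)/(2×8). Real part = -3/(2×8) = -3/16 = -0.1875; imaginary part = ±√311/(2×8) ≈ 1.1022. Poles: s = -0.1875 ± 1.1022j.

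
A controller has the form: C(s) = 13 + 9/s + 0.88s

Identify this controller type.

This is a Proportional-Integral-Derivative (PID) controller.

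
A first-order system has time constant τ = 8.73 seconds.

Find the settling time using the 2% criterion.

For first-order system, 2% settling time ≈ 4τ = 4 × 8.73 = 34.92 s.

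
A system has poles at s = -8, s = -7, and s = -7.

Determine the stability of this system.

All poles are in the left half-plane. System is stable.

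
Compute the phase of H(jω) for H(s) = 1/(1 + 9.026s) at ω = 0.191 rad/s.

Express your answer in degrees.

Phase = -arctan(ωτ) = -arctan(0.191 × 9.026) = -59.9°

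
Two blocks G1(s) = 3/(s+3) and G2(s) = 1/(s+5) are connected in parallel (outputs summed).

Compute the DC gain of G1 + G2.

Parallel: G_eq = G1 + G2. DC gain = G1(0) + G2(0) = 3/3 + 1/5 = 1 + 0.2 = 1.2.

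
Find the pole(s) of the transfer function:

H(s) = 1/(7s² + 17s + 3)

Discriminant = 17² - 4×7×3 = 289 - 84 = 205 > 0, so two distinct real poles. Using quadratic formula: s = (-17 ± √205)/(2×7) = (-17 ± √205)/14, with √205 ≈ 14.3178. s₁ ≈ -0.1916, s₂ ≈ -2.2370. Poles: s₁ = -0.1916, s₂ = -2.2370.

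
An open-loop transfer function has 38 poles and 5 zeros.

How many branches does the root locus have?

Root locus has n branches where n = number of poles = 38.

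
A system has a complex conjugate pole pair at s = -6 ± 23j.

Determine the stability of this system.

Real part of poles is -6 (< 0, left half-plane). Stable.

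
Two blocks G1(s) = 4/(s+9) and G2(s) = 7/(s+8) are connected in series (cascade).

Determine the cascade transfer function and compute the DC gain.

Series: multiply transfer functions. G_eq = 4/(s+9) × 7/(s+8) = 28/((s+9)(s+8)). DC gain = 28/(9×8) = 0.3889.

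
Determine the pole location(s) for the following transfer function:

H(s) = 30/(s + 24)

Pole is where denominator = 0: s + 24 = 0, so s = -24.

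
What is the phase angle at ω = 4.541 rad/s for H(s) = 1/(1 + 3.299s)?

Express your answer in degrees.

Phase = -arctan(ωτ) = -arctan(4.541 × 3.299) = -86.2°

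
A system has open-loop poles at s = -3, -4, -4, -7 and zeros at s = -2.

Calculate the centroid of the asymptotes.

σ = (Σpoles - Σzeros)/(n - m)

σ = (Σpoles - Σzeros)/(n - m) = (-18 - (-2))/(4 - 1) = -16/3 = -5.33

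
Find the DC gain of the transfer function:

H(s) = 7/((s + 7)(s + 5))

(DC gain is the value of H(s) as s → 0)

DC gain = H(0) = 7/(7 × 5) = 7/35 = 0.2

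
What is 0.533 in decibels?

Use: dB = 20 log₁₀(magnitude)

dB = 20 log₁₀(0.533) = -5.5 dB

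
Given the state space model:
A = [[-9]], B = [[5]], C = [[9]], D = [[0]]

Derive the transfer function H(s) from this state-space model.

(sI - A)⁻¹ = 1/(s + 9). H(s) = 9 × 5/(s + 9) + 0 = 45/(s + 9).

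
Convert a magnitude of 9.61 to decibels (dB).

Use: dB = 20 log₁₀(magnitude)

dB = 20 log₁₀(9.61) = 19.7 dB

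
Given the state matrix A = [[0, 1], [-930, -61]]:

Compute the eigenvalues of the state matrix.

det(A - λI) = λ² - (-61)λ + 930 = (λ - (-31))(λ - (-30)). Eigenvalues: -31, -30.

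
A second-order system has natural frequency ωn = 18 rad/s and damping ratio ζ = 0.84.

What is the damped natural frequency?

ωd = ωn√(1 - ζ²) = 18√(1 - 0.84²) = 9.77 rad/s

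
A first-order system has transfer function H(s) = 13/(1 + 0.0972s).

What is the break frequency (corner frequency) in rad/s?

Corner frequency = 1/τ = 1/0.0972 = 10.288 rad/s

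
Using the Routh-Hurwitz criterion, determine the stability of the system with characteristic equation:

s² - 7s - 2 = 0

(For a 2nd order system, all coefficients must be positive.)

Coefficients: 1, -7, -2. b=-7, c=-2 not positive, so system is unstable.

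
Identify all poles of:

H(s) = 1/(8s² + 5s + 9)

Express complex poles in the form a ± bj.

Discriminant = 5² - 4×8×9 = 25 - 288 = -263 < 0, so the poles are a complex conjugate pair s = (-5 ± j√263)/(2×8). Real part = -5/(2×8) = -5/16 = -0.3125; imaginary part = ±√263/(2×8) ≈ 1.0136. Poles: s = -0.3125 ± 1.0136j.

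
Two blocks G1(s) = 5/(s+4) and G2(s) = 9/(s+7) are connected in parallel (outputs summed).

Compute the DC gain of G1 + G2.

Parallel: G_eq = G1 + G2. DC gain = G1(0) + G2(0) = 5/4 + 9/7 = 1.25 + 1.2857 = 2.5357.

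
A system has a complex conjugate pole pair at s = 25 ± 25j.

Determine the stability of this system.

Real part of poles is 25 (> 0, right half-plane). Unstable.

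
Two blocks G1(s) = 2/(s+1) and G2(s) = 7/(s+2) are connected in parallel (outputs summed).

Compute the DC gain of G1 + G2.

Parallel: G_eq = G1 + G2. DC gain = G1(0) + G2(0) = 2/1 + 7/2 = 2 + 3.5 = 5.5.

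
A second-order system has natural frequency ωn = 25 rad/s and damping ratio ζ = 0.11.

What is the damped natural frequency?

ωd = ωn√(1 - ζ²) = 25√(1 - 0.11²) = 24.85 rad/s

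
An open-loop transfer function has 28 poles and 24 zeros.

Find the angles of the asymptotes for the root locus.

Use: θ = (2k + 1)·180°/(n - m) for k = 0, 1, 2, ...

n - m = 28 - 24 = 4. Angles: θk = (2k + 1)·180°/4 = 45°, 135°, 225°, 315°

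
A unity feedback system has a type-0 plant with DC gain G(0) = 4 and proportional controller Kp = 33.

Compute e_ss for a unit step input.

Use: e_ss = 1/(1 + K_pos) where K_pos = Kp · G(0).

K_pos = Kp · G(0) = 33 × 4 = 132. e_ss = 1/(1 + 132) = 0.0075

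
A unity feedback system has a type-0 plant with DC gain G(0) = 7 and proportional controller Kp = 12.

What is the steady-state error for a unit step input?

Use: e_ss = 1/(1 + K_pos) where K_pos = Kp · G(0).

K_pos = Kp · G(0) = 12 × 7 = 84. e_ss = 1/(1 + 84) = 0.0118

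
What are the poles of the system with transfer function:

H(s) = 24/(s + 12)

Pole is where denominator = 0: s + 12 = 0, so s = -12.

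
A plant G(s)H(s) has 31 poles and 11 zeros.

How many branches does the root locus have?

Root locus has n branches where n = number of poles = 31.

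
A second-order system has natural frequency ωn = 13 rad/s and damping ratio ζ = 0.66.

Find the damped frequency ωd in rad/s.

ωd = ωn√(1 - ζ²) = 13√(1 - 0.66²) = 9.77 rad/s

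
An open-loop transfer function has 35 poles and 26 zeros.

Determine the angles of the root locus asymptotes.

n - m = 35 - 26 = 9. Angles: θk = (2k + 1)·180°/9 = 20°, 60°, 100°, 140°, 180°, 220°, 260°, 300°, 340°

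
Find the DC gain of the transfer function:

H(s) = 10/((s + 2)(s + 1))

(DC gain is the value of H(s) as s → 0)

DC gain = H(0) = 10/(2 × 1) = 10/2 = 5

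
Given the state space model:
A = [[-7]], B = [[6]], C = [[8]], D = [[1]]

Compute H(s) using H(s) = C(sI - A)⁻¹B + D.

(sI - A)⁻¹ = 1/(s + 7). H(s) = 8×6/(s + 7) + 1 = (s + 55)/(s + 7).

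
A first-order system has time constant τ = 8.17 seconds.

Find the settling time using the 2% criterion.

For first-order system, 2% settling time ≈ 4τ = 4 × 8.17 = 32.68 s.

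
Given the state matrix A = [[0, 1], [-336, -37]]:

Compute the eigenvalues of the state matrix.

det(A - λI) = λ² - (-37)λ + 336 = (λ - (-16))(λ - (-21)). Eigenvalues: -16, -21.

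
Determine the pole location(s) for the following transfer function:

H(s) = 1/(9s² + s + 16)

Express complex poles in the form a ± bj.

Discriminant = 1² - 4×9×16 = 1 - 576 = -575 < 0, so the poles are a complex conjugate pair s = (-1 ± j√575)/(2×9). Real part = -1/(2×9) = -1/18 ≈ -0.0556; imaginary part = ±√575/(2×9) ≈ 1.3322. Poles: s = -0.0556 ± 1.3322j.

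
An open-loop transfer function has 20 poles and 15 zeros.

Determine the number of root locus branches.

Root locus has n branches where n = number of poles = 20.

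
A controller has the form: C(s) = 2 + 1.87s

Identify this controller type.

This is a Proportional-Derivative (PD) controller.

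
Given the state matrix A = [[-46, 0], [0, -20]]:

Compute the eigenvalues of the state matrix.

For diagonal matrix, eigenvalues are diagonal entries: λ₁ = -46, λ₂ = -20.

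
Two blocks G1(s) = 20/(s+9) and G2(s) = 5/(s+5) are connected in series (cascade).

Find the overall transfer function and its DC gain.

Series: multiply transfer functions. G_eq = 20/(s+9) × 5/(s+5) = 100/((s+9)(s+5)). DC gain = 100/(9×5) = 2.2222.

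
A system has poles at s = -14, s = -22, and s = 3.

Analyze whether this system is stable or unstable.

Pole(s) at s = 3 are not in the left half-plane. System is unstable.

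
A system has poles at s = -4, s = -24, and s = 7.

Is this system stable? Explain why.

Pole(s) at s = 7 are not in the left half-plane. System is unstable.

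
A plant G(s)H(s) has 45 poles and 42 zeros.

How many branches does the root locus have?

Root locus has n branches where n = number of poles = 45.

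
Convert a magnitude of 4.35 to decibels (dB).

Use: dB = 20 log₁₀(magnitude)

dB = 20 log₁₀(4.35) = 12.8 dB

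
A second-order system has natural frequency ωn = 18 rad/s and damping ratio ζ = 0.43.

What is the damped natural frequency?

ωd = ωn√(1 - ζ²) = 18√(1 - 0.43²) = 16.25 rad/s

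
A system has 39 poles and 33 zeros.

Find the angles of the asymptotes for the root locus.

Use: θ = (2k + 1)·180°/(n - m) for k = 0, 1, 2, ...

n - m = 39 - 33 = 6. Angles: θk = (2k + 1)·180°/6 = 30°, 90°, 150°, 210°, 270°, 330°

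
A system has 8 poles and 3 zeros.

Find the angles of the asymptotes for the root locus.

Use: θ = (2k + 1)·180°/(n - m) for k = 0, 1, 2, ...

n - m = 8 - 3 = 5. Angles: θk = (2k + 1)·180°/5 = 36°, 108°, 180°, 252°, 324°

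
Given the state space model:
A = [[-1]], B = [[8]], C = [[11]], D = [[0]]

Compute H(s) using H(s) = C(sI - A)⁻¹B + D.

(sI - A)⁻¹ = 1/(s + 1). H(s) = 11 × 8/(s + 1) + 0 = 88/(s + 1).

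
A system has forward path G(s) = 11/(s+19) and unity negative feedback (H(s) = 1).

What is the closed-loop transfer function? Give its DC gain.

T(s) = G/(1+GH) = [11/(s+19)] / [1 + 11/(s+19)] = 11/(s+19+11) = 11/(s+30). DC gain = 11/30 = 0.3667.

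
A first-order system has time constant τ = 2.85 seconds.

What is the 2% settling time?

For first-order system, 2% settling time ≈ 4τ = 4 × 2.85 = 11.4 s.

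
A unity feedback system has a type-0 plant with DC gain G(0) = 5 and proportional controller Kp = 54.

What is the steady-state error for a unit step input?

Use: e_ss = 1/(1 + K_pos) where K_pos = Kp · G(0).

K_pos = Kp · G(0) = 54 × 5 = 270. e_ss = 1/(1 + 270) = 0.0037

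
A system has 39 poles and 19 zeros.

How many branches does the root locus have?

Root locus has n branches where n = number of poles = 39.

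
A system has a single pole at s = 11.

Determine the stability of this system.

Pole at s = 11 is in the right half-plane. Unstable.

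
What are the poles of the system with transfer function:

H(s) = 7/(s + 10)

Pole is where denominator = 0: s + 10 = 0, so s = -10.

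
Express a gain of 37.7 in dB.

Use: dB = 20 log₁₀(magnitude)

dB = 20 log₁₀(37.7) = 31.5 dB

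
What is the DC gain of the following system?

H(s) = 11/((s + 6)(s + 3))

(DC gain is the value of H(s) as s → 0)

DC gain = H(0) = 11/(6 × 3) = 11/18 = 0.6111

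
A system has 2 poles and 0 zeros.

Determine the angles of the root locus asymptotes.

n - m = 2 - 0 = 2. Angles: θk = (2k + 1)·180°/2 = 90°, 270°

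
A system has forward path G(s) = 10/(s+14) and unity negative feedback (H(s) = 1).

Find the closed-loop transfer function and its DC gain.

T(s) = G/(1+GH) = [10/(s+14)] / [1 + 10/(s+14)] = 10/(s+14+10) = 10/(s+24). DC gain = 10/24 = 0.4167.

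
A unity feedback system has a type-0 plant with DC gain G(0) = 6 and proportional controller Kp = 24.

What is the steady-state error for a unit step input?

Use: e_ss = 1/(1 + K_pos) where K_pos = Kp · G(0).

K_pos = Kp · G(0) = 24 × 6 = 144. e_ss = 1/(1 + 144) = 0.0069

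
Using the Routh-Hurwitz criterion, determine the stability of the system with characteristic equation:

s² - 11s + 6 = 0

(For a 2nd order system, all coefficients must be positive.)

Coefficients: 1, -11, 6. b=-11 not positive, so system is unstable.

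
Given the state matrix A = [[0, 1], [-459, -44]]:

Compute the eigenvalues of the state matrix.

det(A - λI) = λ² - (-44)λ + 459 = (λ - (-27))(λ - (-17)). Eigenvalues: -27, -17.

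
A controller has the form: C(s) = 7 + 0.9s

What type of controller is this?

This is a Proportional-Derivative (PD) controller.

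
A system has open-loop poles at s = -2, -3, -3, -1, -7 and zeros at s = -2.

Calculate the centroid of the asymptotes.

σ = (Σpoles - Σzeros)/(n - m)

σ = (Σpoles - Σzeros)/(n - m) = (-16 - (-2))/(5 - 1) = -14/4 = -3.5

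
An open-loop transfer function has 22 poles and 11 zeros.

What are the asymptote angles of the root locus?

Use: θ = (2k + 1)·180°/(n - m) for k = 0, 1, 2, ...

n - m = 22 - 11 = 11. Angles: θk = (2k + 1)·180°/11 = 16.36°, 49.09°, 81.82°, 114.55°, 147.27°, 180°, 212.73°, 245.45°, 278.18°, 310.91°, 343.64°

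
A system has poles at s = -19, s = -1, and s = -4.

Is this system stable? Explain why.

All poles are in the left half-plane. System is stable.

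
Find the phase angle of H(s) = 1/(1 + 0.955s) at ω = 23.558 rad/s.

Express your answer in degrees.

Phase = -arctan(ωτ) = -arctan(23.558 × 0.955) = -87.5°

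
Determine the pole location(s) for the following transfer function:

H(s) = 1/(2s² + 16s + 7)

Discriminant = 16² - 4×2×7 = 256 - 56 = 200 > 0, so two distinct real poles. Using quadratic formula: s = (-16 ± √200)/(2×2) = (-16 ± √200)/4, with √200 ≈ 14.1421. s₁ ≈ -0.4645, s₂ ≈ -7.5355. Poles: s₁ = -0.4645, s₂ = -7.5355.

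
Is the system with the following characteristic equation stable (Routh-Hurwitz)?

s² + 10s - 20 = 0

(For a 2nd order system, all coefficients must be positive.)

Coefficients: 1, 10, -20. c=-20 not positive, so system is unstable.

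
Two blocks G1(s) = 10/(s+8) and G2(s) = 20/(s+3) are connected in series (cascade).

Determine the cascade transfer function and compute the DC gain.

Series: multiply transfer functions. G_eq = 10/(s+8) × 20/(s+3) = 200/((s+8)(s+3)). DC gain = 200/(8×3) = 8.3333.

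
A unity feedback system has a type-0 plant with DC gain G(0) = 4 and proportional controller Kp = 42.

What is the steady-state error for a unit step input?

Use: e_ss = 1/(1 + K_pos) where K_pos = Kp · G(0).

K_pos = Kp · G(0) = 42 × 4 = 168. e_ss = 1/(1 + 168) = 0.0059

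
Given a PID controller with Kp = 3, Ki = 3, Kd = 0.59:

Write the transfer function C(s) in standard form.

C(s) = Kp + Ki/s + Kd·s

Substituting values: C(s) = 3 + 3/s + 0.59s = (0.59s² + 3s + 3)/s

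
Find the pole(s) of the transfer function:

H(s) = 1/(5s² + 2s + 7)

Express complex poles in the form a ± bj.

Discriminant = 2² - 4×5×7 = 4 - 140 = -136 < 0, so the poles are a complex conjugate pair s = (-2 ± j√136)/(2×5). Real part = -2/(2×5) = -2/10 = -0.2; imaginary part = ±√136/(2×5) ≈ 1.1662. Poles: s = -0.2 ± 1.1662j.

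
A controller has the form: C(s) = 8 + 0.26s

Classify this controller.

This is a Proportional-Derivative (PD) controller.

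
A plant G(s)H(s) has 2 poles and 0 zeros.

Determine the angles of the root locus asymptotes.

n - m = 2 - 0 = 2. Angles: θk = (2k + 1)·180°/2 = 90°, 270°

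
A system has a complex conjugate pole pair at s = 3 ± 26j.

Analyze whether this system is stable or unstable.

Real part of poles is 3 (> 0, right half-plane). Unstable.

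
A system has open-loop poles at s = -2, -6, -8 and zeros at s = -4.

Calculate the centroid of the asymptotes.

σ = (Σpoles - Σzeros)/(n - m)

σ = (Σpoles - Σzeros)/(n - m) = (-16 - (-4))/(3 - 1) = -12/2 = -6.0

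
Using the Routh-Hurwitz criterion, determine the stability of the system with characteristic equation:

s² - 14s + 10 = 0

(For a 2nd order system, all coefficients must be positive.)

Coefficients: 1, -14, 10. b=-14 not positive, so system is unstable.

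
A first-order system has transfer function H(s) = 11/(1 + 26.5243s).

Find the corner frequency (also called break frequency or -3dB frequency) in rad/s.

Corner frequency = 1/τ = 1/26.5243 = 0.038 rad/s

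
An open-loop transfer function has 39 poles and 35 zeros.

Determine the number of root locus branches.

Root locus has n branches where n = number of poles = 39.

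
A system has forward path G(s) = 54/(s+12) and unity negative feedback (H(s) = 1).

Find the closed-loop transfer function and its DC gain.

T(s) = G/(1+GH) = [54/(s+12)] / [1 + 54/(s+12)] = 54/(s+12+54) = 54/(s+66). DC gain = 54/66 = 0.8182.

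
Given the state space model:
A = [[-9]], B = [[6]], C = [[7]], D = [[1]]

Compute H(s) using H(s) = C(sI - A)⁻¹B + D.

(sI - A)⁻¹ = 1/(s + 9). H(s) = 7×6/(s + 9) + 1 = (s + 51)/(s + 9).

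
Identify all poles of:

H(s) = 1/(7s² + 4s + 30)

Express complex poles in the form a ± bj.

Discriminant = 4² - 4×7×30 = 16 - 840 = -824 < 0, so the poles are a complex conjugate pair s = (-4 ± j√824)/(2×7). Real part = -4/(2×7) = -4/14 ≈ -0.2857; imaginary part = ±√824/(2×7) ≈ 2.0504. Poles: s = -0.2857 ± 2.0504j.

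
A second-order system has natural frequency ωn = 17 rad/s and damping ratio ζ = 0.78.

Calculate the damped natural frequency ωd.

ωd = ωn√(1 - ζ²) = 17√(1 - 0.78²) = 10.64 rad/s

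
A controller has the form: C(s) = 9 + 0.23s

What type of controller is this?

This is a Proportional-Derivative (PD) controller.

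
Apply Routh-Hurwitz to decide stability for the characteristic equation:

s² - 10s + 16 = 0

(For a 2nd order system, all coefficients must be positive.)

Coefficients: 1, -10, 16. b=-10 not positive, so system is unstable.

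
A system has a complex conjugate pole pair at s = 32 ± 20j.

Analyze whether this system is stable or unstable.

Real part of poles is 32 (> 0, right half-plane). Unstable.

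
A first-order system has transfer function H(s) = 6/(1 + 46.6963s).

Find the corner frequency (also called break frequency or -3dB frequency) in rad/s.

Corner frequency = 1/τ = 1/46.6963 = 0.021 rad/s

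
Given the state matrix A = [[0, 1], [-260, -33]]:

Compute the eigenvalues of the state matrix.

det(A - λI) = λ² - (-33)λ + 260 = (λ - (-13))(λ - (-20)). Eigenvalues: -13, -20.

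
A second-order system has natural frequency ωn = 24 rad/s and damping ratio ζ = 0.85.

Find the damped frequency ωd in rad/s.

ωd = ωn√(1 - ζ²) = 24√(1 - 0.85²) = 12.64 rad/s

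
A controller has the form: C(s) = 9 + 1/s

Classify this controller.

This is a Proportional-Integral (PI) controller.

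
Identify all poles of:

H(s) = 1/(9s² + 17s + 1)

Discriminant = 17² - 4×9×1 = 289 - 36 = 253 > 0, so two distinct real poles. Using quadratic formula: s = (-17 ± √253)/(2×9) = (-17 ± √253)/18, with √253 ≈ 15.9060. s₁ ≈ -0.0608, s₂ ≈ -1.8281. Poles: s₁ = -0.0608, s₂ = -1.8281.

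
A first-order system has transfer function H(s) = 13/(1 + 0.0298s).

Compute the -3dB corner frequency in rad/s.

Corner frequency = 1/τ = 1/0.0298 = 33.557 rad/s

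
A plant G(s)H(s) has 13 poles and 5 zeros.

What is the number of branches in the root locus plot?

Root locus has n branches where n = number of poles = 13.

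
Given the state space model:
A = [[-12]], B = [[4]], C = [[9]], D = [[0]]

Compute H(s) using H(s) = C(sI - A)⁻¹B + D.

(sI - A)⁻¹ = 1/(s + 12). H(s) = 9 × 4/(s + 12) + 0 = 36/(s + 12).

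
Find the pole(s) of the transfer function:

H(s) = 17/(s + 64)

Pole is where denominator = 0: s + 64 = 0, so s = -64.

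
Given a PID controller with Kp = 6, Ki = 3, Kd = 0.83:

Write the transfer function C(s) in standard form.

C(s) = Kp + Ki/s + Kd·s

Substituting values: C(s) = 6 + 3/s + 0.83s = (0.83s² + 6s + 3)/s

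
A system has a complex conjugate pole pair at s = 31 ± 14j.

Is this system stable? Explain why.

Real part of poles is 31 (> 0, right half-plane). Unstable.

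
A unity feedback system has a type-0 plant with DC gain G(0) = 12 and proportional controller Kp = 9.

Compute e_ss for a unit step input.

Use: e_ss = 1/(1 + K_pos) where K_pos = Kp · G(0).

K_pos = Kp · G(0) = 9 × 12 = 108. e_ss = 1/(1 + 108) = 0.0092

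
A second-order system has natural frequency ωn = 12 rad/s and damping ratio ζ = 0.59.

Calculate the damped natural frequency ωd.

ωd = ωn√(1 - ζ²) = 12√(1 - 0.59²) = 9.69 rad/s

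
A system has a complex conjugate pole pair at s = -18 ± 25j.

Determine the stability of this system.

Real part of poles is -18 (< 0, left half-plane). Stable.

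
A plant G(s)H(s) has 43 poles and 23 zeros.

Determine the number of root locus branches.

Root locus has n branches where n = number of poles = 43.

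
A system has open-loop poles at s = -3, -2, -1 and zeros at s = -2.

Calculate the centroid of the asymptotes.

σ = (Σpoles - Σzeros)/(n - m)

σ = (Σpoles - Σzeros)/(n - m) = (-6 - (-2))/(3 - 1) = -4/2 = -2.0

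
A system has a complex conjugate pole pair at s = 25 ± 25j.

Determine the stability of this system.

Real part of poles is 25 (> 0, right half-plane). Unstable.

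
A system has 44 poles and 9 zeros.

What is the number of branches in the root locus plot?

Root locus has n branches where n = number of poles = 44.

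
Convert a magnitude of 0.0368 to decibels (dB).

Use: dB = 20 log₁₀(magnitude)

dB = 20 log₁₀(0.0368) = -28.7 dB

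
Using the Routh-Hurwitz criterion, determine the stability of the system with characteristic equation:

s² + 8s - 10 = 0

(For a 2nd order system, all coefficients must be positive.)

Coefficients: 1, 8, -10. c=-10 not positive, so system is unstable.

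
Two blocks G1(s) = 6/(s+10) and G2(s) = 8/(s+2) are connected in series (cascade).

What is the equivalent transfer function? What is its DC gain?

Series: multiply transfer functions. G_eq = 6/(s+10) × 8/(s+2) = 48/((s+10)(s+2)). DC gain = 48/(10×2) = 2.4.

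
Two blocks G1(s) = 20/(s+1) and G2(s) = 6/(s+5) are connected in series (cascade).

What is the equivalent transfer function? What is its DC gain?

Series: multiply transfer functions. G_eq = 20/(s+1) × 6/(s+5) = 120/((s+1)(s+5)). DC gain = 120/(1×5) = 24.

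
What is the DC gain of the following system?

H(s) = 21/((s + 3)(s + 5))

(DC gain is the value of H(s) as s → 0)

DC gain = H(0) = 21/(3 × 5) = 21/15 = 1.4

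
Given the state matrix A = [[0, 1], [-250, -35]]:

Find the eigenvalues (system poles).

det(A - λI) = λ² - (-35)λ + 250 = (λ - (-10))(λ - (-25)). Eigenvalues: -10, -25.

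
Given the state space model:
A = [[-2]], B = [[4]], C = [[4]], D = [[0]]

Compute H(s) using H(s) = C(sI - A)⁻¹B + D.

(sI - A)⁻¹ = 1/(s + 2). H(s) = 4 × 4/(s + 2) + 0 = 16/(s + 2).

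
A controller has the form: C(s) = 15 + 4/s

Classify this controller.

This is a Proportional-Integral (PI) controller.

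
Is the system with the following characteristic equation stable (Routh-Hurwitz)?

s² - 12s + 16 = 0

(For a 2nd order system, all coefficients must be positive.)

Coefficients: 1, -12, 16. b=-12 not positive, so system is unstable.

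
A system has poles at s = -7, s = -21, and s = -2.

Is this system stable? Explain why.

All poles are in the left half-plane. System is stable.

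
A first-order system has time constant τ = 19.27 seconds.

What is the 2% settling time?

For first-order system, 2% settling time ≈ 4τ = 4 × 19.27 = 77.08 s.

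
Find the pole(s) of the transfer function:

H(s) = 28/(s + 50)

Pole is where denominator = 0: s + 50 = 0, so s = -50.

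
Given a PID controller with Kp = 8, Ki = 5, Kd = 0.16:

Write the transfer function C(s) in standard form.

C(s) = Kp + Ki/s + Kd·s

Substituting values: C(s) = 8 + 5/s + 0.16s = (0.16s² + 8s + 5)/s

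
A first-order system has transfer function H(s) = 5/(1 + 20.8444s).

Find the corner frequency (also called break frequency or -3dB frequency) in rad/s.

Corner frequency = 1/τ = 1/20.8444 = 0.048 rad/s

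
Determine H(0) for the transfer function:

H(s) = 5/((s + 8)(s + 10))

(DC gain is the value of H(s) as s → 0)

DC gain = H(0) = 5/(8 × 10) = 5/80 = 0.0625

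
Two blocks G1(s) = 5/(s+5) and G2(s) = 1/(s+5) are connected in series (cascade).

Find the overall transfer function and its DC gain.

Series: multiply transfer functions. G_eq = 5/(s+5) × 1/(s+5) = 5/((s+5)(s+5)). DC gain = 5/(5×5) = 0.2.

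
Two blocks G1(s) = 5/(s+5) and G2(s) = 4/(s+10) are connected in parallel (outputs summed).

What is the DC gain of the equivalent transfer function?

Parallel: G_eq = G1 + G2. DC gain = G1(0) + G2(0) = 5/5 + 4/10 = 1 + 0.4 = 1.4.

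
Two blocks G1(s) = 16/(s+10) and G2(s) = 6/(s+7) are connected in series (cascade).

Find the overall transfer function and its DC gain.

Series: multiply transfer functions. G_eq = 16/(s+10) × 6/(s+7) = 96/((s+10)(s+7)). DC gain = 96/(10×7) = 1.3714.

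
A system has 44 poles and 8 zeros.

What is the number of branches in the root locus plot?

Root locus has n branches where n = number of poles = 44.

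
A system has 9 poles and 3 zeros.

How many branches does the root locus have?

Root locus has n branches where n = number of poles = 9.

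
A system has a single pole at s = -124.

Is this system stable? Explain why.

Pole at s = -124 is in the left half-plane. Stable.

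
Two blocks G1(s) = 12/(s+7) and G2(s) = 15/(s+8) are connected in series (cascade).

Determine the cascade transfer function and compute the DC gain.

Series: multiply transfer functions. G_eq = 12/(s+7) × 15/(s+8) = 180/((s+7)(s+8)). DC gain = 180/(7×8) = 3.2143.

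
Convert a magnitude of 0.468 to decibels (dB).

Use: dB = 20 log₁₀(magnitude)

dB = 20 log₁₀(0.468) = -6.6 dB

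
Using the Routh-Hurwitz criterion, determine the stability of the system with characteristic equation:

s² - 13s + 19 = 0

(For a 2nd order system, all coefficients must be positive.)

Coefficients: 1, -13, 19. b=-13 not positive, so system is unstable.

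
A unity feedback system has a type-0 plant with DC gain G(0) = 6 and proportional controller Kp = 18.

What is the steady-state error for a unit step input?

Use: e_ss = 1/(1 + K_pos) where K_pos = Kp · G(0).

K_pos = Kp · G(0) = 18 × 6 = 108. e_ss = 1/(1 + 108) = 0.0092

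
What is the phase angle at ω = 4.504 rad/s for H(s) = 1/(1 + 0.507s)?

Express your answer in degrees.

Phase = -arctan(ωτ) = -arctan(4.504 × 0.507) = -66.4°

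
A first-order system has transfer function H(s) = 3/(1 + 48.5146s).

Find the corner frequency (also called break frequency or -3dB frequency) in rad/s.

Corner frequency = 1/τ = 1/48.5146 = 0.021 rad/s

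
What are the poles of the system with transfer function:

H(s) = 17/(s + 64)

Pole is where denominator = 0: s + 64 = 0, so s = -64.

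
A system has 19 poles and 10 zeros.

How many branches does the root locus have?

Root locus has n branches where n = number of poles = 19.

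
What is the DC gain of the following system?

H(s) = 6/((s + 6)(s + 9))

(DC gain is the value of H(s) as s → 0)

DC gain = H(0) = 6/(6 × 9) = 6/54 = 0.1111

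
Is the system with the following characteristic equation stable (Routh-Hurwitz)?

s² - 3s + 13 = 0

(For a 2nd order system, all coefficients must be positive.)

Coefficients: 1, -3, 13. b=-3 not positive, so system is unstable.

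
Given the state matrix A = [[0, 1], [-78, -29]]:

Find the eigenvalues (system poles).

det(A - λI) = λ² - (-29)λ + 78 = (λ - (-26))(λ - (-3)). Eigenvalues: -26, -3.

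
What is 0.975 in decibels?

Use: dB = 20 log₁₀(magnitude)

dB = 20 log₁₀(0.975) = -0.2 dB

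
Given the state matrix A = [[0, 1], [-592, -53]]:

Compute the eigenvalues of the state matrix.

det(A - λI) = λ² - (-53)λ + 592 = (λ - (-37))(λ - (-16)). Eigenvalues: -37, -16.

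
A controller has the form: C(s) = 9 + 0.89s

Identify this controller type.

This is a Proportional-Derivative (PD) controller.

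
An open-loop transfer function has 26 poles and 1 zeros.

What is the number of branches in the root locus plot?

Root locus has n branches where n = number of poles = 26.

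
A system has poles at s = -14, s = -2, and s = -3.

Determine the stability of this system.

All poles are in the left half-plane. System is stable.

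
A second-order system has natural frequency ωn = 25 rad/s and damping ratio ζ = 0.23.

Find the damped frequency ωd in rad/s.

ωd = ωn√(1 - ζ²) = 25√(1 - 0.23²) = 24.33 rad/s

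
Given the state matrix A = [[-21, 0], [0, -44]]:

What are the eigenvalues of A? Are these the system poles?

For diagonal matrix, eigenvalues are diagonal entries: λ₁ = -21, λ₂ = -44. Eigenvalues of A = system poles.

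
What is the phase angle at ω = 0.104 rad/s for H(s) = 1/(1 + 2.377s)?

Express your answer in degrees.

Phase = -arctan(ωτ) = -arctan(0.104 × 2.377) = -13.9°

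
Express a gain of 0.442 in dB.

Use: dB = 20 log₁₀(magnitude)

dB = 20 log₁₀(0.442) = -7.1 dB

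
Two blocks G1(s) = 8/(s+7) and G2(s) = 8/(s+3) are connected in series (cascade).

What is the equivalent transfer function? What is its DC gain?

Series: multiply transfer functions. G_eq = 8/(s+7) × 8/(s+3) = 64/((s+7)(s+3)). DC gain = 64/(7×3) = 3.0476.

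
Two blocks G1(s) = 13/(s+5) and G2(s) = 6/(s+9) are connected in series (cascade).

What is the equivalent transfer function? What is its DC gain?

Series: multiply transfer functions. G_eq = 13/(s+5) × 6/(s+9) = 78/((s+5)(s+9)). DC gain = 78/(5×9) = 1.7333.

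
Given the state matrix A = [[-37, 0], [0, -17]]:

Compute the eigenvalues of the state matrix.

For diagonal matrix, eigenvalues are diagonal entries: λ₁ = -37, λ₂ = -17.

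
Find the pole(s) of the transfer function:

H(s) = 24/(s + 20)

Pole is where denominator = 0: s + 20 = 0, so s = -20.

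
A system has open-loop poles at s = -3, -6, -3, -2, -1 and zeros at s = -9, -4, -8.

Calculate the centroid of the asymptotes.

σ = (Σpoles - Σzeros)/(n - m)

σ = (Σpoles - Σzeros)/(n - m) = (-15 - (-21))/(5 - 3) = 6/2 = 3.0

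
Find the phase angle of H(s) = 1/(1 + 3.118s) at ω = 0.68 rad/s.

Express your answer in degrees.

Phase = -arctan(ωτ) = -arctan(0.68 × 3.118) = -64.7°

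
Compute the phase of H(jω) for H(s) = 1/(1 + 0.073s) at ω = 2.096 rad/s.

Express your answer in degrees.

Phase = -arctan(ωτ) = -arctan(2.096 × 0.073) = -8.7°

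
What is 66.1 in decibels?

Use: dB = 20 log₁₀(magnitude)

dB = 20 log₁₀(66.1) = 36.4 dB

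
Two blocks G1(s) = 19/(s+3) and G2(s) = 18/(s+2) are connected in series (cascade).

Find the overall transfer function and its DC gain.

Series: multiply transfer functions. G_eq = 19/(s+3) × 18/(s+2) = 342/((s+3)(s+2)). DC gain = 342/(3×2) = 57.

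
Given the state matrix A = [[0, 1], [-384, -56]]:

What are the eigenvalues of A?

det(A - λI) = λ² - (-56)λ + 384 = (λ - (-48))(λ - (-8)). Eigenvalues: -48, -8.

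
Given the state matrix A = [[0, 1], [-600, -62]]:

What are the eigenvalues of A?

det(A - λI) = λ² - (-62)λ + 600 = (λ - (-50))(λ - (-12)). Eigenvalues: -50, -12.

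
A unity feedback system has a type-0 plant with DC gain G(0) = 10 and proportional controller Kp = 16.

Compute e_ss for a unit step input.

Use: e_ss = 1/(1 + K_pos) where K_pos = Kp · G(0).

K_pos = Kp · G(0) = 16 × 10 = 160. e_ss = 1/(1 + 160) = 0.0062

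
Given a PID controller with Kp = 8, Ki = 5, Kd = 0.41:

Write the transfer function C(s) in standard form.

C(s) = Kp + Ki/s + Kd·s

Substituting values: C(s) = 8 + 5/s + 0.41s = (0.41s² + 8s + 5)/s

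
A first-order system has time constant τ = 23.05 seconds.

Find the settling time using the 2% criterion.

For first-order system, 2% settling time ≈ 4τ = 4 × 23.05 = 92.2 s.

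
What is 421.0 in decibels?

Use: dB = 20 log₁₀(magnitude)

dB = 20 log₁₀(421.0) = 52.5 dB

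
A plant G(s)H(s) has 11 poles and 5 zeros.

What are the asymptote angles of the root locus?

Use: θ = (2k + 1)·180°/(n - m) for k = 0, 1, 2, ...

n - m = 11 - 5 = 6. Angles: θk = (2k + 1)·180°/6 = 30°, 90°, 150°, 210°, 270°, 330°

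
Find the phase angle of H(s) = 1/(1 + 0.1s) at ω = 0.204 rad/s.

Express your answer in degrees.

Phase = -arctan(ωτ) = -arctan(0.204 × 0.1) = -1.2°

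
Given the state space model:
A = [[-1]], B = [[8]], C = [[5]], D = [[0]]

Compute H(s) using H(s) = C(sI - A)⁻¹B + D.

(sI - A)⁻¹ = 1/(s + 1). H(s) = 5 × 8/(s + 1) + 0 = 40/(s + 1).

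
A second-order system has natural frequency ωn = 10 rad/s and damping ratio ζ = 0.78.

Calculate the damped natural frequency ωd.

ωd = ωn√(1 - ζ²) = 10√(1 - 0.78²) = 6.26 rad/s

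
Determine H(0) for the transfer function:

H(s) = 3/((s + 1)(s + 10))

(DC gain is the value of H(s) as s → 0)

DC gain = H(0) = 3/(1 × 10) = 3/10 = 0.3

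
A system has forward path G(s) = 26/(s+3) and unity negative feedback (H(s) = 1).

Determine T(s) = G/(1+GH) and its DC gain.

T(s) = G/(1+GH) = [26/(s+3)] / [1 + 26/(s+3)] = 26/(s+3+26) = 26/(s+29). DC gain = 26/29 = 0.8966.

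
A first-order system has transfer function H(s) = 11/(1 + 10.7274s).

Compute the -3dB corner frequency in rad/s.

Corner frequency = 1/τ = 1/10.7274 = 0.093 rad/s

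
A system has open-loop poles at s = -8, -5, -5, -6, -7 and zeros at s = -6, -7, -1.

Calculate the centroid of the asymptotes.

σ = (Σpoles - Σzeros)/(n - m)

σ = (Σpoles - Σzeros)/(n - m) = (-31 - (-14))/(5 - 3) = -17/2 = -8.5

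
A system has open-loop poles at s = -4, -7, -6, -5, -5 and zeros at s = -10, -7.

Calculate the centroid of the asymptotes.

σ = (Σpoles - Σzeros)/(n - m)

σ = (Σpoles - Σzeros)/(n - m) = (-27 - (-17))/(5 - 2) = -10/3 = -3.33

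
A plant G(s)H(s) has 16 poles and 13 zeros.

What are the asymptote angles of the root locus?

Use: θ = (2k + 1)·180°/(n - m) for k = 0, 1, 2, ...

n - m = 16 - 13 = 3. Angles: θk = (2k + 1)·180°/3 = 60°, 180°, 300°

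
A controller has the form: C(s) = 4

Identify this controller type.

This is a Proportional (P) controller.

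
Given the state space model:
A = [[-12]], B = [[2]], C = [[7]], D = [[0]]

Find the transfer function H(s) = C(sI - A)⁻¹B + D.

(sI - A)⁻¹ = 1/(s + 12). H(s) = 7 × 2/(s + 12) + 0 = 14/(s + 12).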